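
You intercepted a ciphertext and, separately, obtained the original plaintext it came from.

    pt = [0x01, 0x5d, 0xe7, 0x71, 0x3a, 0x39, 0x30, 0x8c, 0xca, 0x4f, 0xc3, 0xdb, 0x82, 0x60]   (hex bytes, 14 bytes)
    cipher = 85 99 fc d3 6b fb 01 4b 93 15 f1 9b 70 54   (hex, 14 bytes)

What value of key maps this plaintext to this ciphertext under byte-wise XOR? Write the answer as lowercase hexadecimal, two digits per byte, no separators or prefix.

Since cipher = pt ⊕ key, XORing both sides with pt gives key = pt ⊕ cipher.
01 xor 85 = 84
5d xor 99 = c4
e7 xor fc = 1b
71 xor d3 = a2
3a xor 6b = 51
39 xor fb = c2
30 xor 01 = 31
8c xor 4b = c7
ca xor 93 = 59
4f xor 15 = 5a
c3 xor f1 = 32
db xor 9b = 40
82 xor 70 = f2
60 xor 54 = 34

84c41ba251c231c7595a3240f234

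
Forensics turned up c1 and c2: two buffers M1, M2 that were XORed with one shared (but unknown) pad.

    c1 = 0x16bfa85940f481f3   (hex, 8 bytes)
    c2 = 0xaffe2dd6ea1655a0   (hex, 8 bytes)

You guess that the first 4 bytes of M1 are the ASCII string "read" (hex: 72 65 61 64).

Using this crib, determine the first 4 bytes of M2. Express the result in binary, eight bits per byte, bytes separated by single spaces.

11001011 00100100 11100100 11101011

First, c1 ⊕ c2 = (M1 ⊕ K) ⊕ (M2 ⊕ K) = M1 ⊕ M2, so the key drops out. Then M2 = (M1 ⊕ M2) ⊕ M1 over the first 4 bytes.
byte 0: (16 ^ af) ^ 72 = b9 ^ 72 = cb
byte 1: (bf ^ fe) ^ 65 = 41 ^ 65 = 24
byte 2: (a8 ^ 2d) ^ 61 = 85 ^ 61 = e4
byte 3: (59 ^ d6) ^ 64 = 8f ^ 64 = eb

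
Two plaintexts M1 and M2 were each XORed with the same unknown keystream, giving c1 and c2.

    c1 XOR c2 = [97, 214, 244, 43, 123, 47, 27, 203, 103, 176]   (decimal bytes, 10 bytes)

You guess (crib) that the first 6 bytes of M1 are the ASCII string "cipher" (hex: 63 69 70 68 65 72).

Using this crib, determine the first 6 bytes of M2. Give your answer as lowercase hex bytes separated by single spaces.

02 bf 84 43 1e 5d

Since c1 ⊕ c2 = M1 ⊕ M2, XORing with the guessed M1 bytes yields the corresponding M2 bytes: M2 = (c1 ⊕ c2) ⊕ M1.
61 ⊕ 63 = 02
d6 ⊕ 69 = bf
f4 ⊕ 70 = 84
2b ⊕ 68 = 43
7b ⊕ 65 = 1e
2f ⊕ 72 = 5d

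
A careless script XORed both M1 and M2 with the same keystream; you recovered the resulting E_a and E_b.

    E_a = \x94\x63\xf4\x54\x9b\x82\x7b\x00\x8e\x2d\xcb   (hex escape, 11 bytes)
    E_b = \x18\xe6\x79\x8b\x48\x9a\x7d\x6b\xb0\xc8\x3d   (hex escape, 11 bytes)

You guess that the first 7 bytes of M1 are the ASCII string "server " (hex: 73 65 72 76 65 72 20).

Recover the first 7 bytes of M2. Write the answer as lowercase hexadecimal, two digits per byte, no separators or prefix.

ffe0ffa9b66a26

First, E_a ⊕ E_b = (M1 ⊕ K) ⊕ (M2 ⊕ K) = M1 ⊕ M2, so the key drops out. Then M2 = (M1 ⊕ M2) ⊕ M1 over the first 7 bytes.
byte 0: (94 xor 18) xor 73 = 8c xor 73 = ff
byte 1: (63 xor e6) xor 65 = 85 xor 65 = e0
byte 2: (f4 xor 79) xor 72 = 8d xor 72 = ff
byte 3: (54 xor 8b) xor 76 = df xor 76 = a9
byte 4: (9b xor 48) xor 65 = d3 xor 65 = b6
byte 5: (82 xor 9a) xor 72 = 18 xor 72 = 6a
byte 6: (7b xor 7d) xor 20 = 06 xor 20 = 26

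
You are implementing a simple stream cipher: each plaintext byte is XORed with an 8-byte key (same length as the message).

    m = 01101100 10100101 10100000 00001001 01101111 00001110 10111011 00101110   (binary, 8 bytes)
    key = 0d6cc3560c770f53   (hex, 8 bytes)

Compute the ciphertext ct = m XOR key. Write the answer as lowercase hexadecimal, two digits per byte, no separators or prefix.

byte 0: 108 xor  13 =  97
byte 1: 165 xor 108 = 201
byte 2: 160 xor 195 =  99
byte 3:   9 xor  86 =  95
byte 4: 111 xor  12 =  99
byte 5:  14 xor 119 = 121
byte 6: 187 xor  15 = 180
byte 7:  46 xor  83 = 125

61c9635f6379b47d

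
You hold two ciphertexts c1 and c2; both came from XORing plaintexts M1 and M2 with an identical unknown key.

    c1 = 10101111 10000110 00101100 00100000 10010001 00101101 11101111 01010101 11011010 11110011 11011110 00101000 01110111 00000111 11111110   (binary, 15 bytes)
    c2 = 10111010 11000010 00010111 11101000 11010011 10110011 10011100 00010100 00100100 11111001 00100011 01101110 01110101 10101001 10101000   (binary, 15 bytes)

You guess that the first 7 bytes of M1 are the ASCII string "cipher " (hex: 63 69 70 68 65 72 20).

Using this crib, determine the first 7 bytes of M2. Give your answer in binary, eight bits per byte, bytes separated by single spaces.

First, c1 ⊕ c2 = (M1 ⊕ K) ⊕ (M2 ⊕ K) = M1 ⊕ M2, so the key drops out. Then M2 = (M1 ⊕ M2) ⊕ M1 over the first 7 bytes.
byte 0: (af ^ ba) ^ 63 = 15 ^ 63 = 76
byte 1: (86 ^ c2) ^ 69 = 44 ^ 69 = 2d
byte 2: (2c ^ 17) ^ 70 = 3b ^ 70 = 4b
byte 3: (20 ^ e8) ^ 68 = c8 ^ 68 = a0
byte 4: (91 ^ d3) ^ 65 = 42 ^ 65 = 27
byte 5: (2d ^ b3) ^ 72 = 9e ^ 72 = ec
byte 6: (ef ^ 9c) ^ 20 = 73 ^ 20 = 53

01110110 00101101 01001011 10100000 00100111 11101100 01010011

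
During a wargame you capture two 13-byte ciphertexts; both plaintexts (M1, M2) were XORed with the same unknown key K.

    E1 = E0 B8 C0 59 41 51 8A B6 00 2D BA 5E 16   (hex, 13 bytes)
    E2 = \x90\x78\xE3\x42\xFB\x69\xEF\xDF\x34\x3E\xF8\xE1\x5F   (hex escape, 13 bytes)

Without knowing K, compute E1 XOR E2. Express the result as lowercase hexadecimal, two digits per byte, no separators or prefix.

70c0231bba386569341342bf49

E1 ⊕ E2 = (M1 ⊕ K) ⊕ (M2 ⊕ K) = M1 ⊕ M2 — the shared key cancels under XOR.
byte 0: 224 ^ 144 = 112
byte 1: 184 ^ 120 = 192
byte 2: 192 ^ 227 =  35
byte 3:  89 ^  66 =  27
byte 4:  65 ^ 251 = 186
byte 5:  81 ^ 105 =  56
byte 6: 138 ^ 239 = 101
byte 7: 182 ^ 223 = 105
byte 8:   0 ^  52 =  52
byte 9:  45 ^  62 =  19
byte 10: 186 ^ 248 =  66
byte 11:  94 ^ 225 = 191
byte 12:  22 ^  95 =  73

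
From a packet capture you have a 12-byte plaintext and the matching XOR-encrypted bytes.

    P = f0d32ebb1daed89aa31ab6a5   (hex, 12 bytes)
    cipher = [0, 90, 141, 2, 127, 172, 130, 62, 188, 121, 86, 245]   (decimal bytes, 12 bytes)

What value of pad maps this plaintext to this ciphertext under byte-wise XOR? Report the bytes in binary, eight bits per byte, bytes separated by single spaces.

11110000 10001001 10100011 10111001 01100010 00000010 01011010 10100100 00011111 01100011 11100000 01010000

Since cipher = P ⊕ pad, XORing both sides with P gives pad = P ⊕ cipher.
f0 xor 00 = f0
d3 xor 5a = 89
2e xor 8d = a3
bb xor 02 = b9
1d xor 7f = 62
ae xor ac = 02
d8 xor 82 = 5a
9a xor 3e = a4
a3 xor bc = 1f
1a xor 79 = 63
b6 xor 56 = e0
a5 xor f5 = 50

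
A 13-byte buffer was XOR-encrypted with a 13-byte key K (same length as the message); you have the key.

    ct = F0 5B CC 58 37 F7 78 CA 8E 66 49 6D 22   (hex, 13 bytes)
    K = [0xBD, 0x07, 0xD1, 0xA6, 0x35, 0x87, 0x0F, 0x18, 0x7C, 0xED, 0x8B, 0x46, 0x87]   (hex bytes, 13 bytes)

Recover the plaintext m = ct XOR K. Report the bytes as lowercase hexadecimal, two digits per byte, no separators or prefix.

4d5c1dfe027077d2f28bc22ba5

XOR is its own inverse, so applying the key byte-wise gives the result directly.
11110000 ⊕ 10111101 = 01001101
01011011 ⊕ 00000111 = 01011100
11001100 ⊕ 11010001 = 00011101
01011000 ⊕ 10100110 = 11111110
00110111 ⊕ 00110101 = 00000010
11110111 ⊕ 10000111 = 01110000
01111000 ⊕ 00001111 = 01110111
11001010 ⊕ 00011000 = 11010010
10001110 ⊕ 01111100 = 11110010
01100110 ⊕ 11101101 = 10001011
01001001 ⊕ 10001011 = 11000010
01101101 ⊕ 01000110 = 00101011
00100010 ⊕ 10000111 = 10100101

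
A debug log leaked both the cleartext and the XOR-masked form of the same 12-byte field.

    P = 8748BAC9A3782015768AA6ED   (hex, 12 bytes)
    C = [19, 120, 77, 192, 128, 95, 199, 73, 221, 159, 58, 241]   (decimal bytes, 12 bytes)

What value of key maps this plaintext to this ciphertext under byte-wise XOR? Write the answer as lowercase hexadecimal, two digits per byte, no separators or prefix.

9430f7092327e75cab159c1c

Since C = P ⊕ key, XORing both sides with P gives key = P ⊕ C.
byte 0: 135 ^  19 = 148
byte 1:  72 ^ 120 =  48
byte 2: 186 ^  77 = 247
byte 3: 201 ^ 192 =   9
byte 4: 163 ^ 128 =  35
byte 5: 120 ^  95 =  39
byte 6:  32 ^ 199 = 231
byte 7:  21 ^  73 =  92
byte 8: 118 ^ 221 = 171
byte 9: 138 ^ 159 =  21
byte 10: 166 ^  58 = 156
byte 11: 237 ^ 241 =  28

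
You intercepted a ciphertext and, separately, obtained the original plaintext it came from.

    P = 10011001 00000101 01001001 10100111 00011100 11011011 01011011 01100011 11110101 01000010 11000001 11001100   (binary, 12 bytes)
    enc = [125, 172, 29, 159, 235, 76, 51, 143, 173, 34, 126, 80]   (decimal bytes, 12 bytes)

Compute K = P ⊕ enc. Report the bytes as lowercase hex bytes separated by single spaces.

e4 a9 54 38 f7 97 68 ec 58 60 bf 9c

Since enc = P ⊕ K, XORing both sides with P gives K = P ⊕ enc.
153 ⊕ 125 = 228
  5 ⊕ 172 = 169
 73 ⊕  29 =  84
167 ⊕ 159 =  56
 28 ⊕ 235 = 247
219 ⊕  76 = 151
 91 ⊕  51 = 104
 99 ⊕ 143 = 236
245 ⊕ 173 =  88
 66 ⊕  34 =  96
193 ⊕ 126 = 191
204 ⊕  80 = 156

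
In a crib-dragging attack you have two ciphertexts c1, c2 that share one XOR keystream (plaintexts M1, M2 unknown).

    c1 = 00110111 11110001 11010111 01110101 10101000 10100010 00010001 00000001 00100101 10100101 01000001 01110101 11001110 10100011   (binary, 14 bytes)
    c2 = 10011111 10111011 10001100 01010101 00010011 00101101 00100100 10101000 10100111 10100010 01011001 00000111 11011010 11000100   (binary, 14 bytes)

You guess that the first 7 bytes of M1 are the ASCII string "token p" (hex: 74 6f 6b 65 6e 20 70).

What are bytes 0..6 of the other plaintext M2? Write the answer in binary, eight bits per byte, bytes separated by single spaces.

11011100 00100101 00110000 01000101 11010101 10101111 01000101

First, c1 ⊕ c2 = (M1 ⊕ K) ⊕ (M2 ⊕ K) = M1 ⊕ M2, so the key drops out. Then M2 = (M1 ⊕ M2) ⊕ M1 over the first 7 bytes.
byte 0: (37 XOR 9f) XOR 74 = a8 XOR 74 = dc
byte 1: (f1 XOR bb) XOR 6f = 4a XOR 6f = 25
byte 2: (d7 XOR 8c) XOR 6b = 5b XOR 6b = 30
byte 3: (75 XOR 55) XOR 65 = 20 XOR 65 = 45
byte 4: (a8 XOR 13) XOR 6e = bb XOR 6e = d5
byte 5: (a2 XOR 2d) XOR 20 = 8f XOR 20 = af
byte 6: (11 XOR 24) XOR 70 = 35 XOR 70 = 45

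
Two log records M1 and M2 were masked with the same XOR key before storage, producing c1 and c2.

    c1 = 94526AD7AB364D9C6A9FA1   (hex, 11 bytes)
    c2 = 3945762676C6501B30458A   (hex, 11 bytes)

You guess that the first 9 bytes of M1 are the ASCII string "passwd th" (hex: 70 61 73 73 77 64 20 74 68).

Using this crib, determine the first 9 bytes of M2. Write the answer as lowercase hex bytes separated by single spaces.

First, c1 ⊕ c2 = (M1 ⊕ K) ⊕ (M2 ⊕ K) = M1 ⊕ M2, so the key drops out. Then M2 = (M1 ⊕ M2) ⊕ M1 over the first 9 bytes.
byte 0: (94 ^ 39) ^ 70 = ad ^ 70 = dd
byte 1: (52 ^ 45) ^ 61 = 17 ^ 61 = 76
byte 2: (6a ^ 76) ^ 73 = 1c ^ 73 = 6f
byte 3: (d7 ^ 26) ^ 73 = f1 ^ 73 = 82
byte 4: (ab ^ 76) ^ 77 = dd ^ 77 = aa
byte 5: (36 ^ c6) ^ 64 = f0 ^ 64 = 94
byte 6: (4d ^ 50) ^ 20 = 1d ^ 20 = 3d
byte 7: (9c ^ 1b) ^ 74 = 87 ^ 74 = f3
byte 8: (6a ^ 30) ^ 68 = 5a ^ 68 = 32

dd 76 6f 82 aa 94 3d f3 32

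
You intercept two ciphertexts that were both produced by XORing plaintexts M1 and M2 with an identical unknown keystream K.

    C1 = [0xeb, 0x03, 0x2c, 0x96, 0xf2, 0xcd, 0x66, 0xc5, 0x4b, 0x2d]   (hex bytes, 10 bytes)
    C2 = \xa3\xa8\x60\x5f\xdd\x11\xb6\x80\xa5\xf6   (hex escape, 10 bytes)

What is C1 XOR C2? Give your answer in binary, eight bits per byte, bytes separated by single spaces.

C1 ⊕ C2 = (M1 ⊕ K) ⊕ (M2 ⊕ K) = M1 ⊕ M2 — the shared key cancels under XOR.
eb XOR a3 = 48
03 XOR a8 = ab
2c XOR 60 = 4c
96 XOR 5f = c9
f2 XOR dd = 2f
cd XOR 11 = dc
66 XOR b6 = d0
c5 XOR 80 = 45
4b XOR a5 = ee
2d XOR f6 = db

01001000 10101011 01001100 11001001 00101111 11011100 11010000 01000101 11101110 11011011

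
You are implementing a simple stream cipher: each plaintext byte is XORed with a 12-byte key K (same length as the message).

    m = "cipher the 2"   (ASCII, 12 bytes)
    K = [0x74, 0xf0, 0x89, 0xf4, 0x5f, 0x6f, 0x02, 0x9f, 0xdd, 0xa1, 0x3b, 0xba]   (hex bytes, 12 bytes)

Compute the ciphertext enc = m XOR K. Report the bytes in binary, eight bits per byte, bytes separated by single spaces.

00010111 10011001 11111001 10011100 00111010 00011101 00100010 11101011 10110101 11000100 00011011 10001000

 99 XOR 116 =  23
105 XOR 240 = 153
112 XOR 137 = 249
104 XOR 244 = 156
101 XOR  95 =  58
114 XOR 111 =  29
 32 XOR   2 =  34
116 XOR 159 = 235
104 XOR 221 = 181
101 XOR 161 = 196
 32 XOR  59 =  27
 50 XOR 186 = 136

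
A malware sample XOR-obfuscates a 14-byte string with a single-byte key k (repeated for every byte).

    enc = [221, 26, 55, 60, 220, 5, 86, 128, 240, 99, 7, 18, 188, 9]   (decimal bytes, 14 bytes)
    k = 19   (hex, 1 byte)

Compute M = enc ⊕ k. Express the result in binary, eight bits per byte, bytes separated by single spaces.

The 1-byte key repeats, so the effective keystream is 19 19 19 19 19 19 19 19 19 19 19 19 19 19.
byte 0: 11011101 xor 00011001 = 11000100
byte 1: 00011010 xor 00011001 = 00000011
byte 2: 00110111 xor 00011001 = 00101110
byte 3: 00111100 xor 00011001 = 00100101
byte 4: 11011100 xor 00011001 = 11000101
byte 5: 00000101 xor 00011001 = 00011100
byte 6: 01010110 xor 00011001 = 01001111
byte 7: 10000000 xor 00011001 = 10011001
byte 8: 11110000 xor 00011001 = 11101001
byte 9: 01100011 xor 00011001 = 01111010
byte 10: 00000111 xor 00011001 = 00011110
byte 11: 00010010 xor 00011001 = 00001011
byte 12: 10111100 xor 00011001 = 10100101
byte 13: 00001001 xor 00011001 = 00010000

11000100 00000011 00101110 00100101 11000101 00011100 01001111 10011001 11101001 01111010 00011110 00001011 10100101 00010000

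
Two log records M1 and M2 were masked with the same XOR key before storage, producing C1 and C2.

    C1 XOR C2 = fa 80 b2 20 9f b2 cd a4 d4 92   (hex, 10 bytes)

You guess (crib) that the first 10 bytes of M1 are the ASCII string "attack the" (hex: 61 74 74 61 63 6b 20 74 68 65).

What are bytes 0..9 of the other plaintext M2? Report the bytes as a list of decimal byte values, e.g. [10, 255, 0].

Since C1 ⊕ C2 = M1 ⊕ M2, XORing with the guessed M1 bytes yields the corresponding M2 bytes: M2 = (C1 ⊕ C2) ⊕ M1.
fa ^ 61 = 9b
80 ^ 74 = f4
b2 ^ 74 = c6
20 ^ 61 = 41
9f ^ 63 = fc
b2 ^ 6b = d9
cd ^ 20 = ed
a4 ^ 74 = d0
d4 ^ 68 = bc
92 ^ 65 = f7

[155, 244, 198, 65, 252, 217, 237, 208, 188, 247]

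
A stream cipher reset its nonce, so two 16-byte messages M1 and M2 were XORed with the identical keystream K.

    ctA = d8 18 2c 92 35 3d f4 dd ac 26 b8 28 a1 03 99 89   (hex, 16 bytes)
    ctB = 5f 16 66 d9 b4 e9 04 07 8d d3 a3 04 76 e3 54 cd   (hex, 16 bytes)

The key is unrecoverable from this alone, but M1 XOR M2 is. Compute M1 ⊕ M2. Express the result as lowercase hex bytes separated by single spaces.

87 0e 4a 4b 81 d4 f0 da 21 f5 1b 2c d7 e0 cd 44

ctA ⊕ ctB = (M1 ⊕ K) ⊕ (M2 ⊕ K) = M1 ⊕ M2 — the shared key cancels under XOR.
11011000 ^ 01011111 = 10000111
00011000 ^ 00010110 = 00001110
00101100 ^ 01100110 = 01001010
10010010 ^ 11011001 = 01001011
00110101 ^ 10110100 = 10000001
00111101 ^ 11101001 = 11010100
11110100 ^ 00000100 = 11110000
11011101 ^ 00000111 = 11011010
10101100 ^ 10001101 = 00100001
00100110 ^ 11010011 = 11110101
10111000 ^ 10100011 = 00011011
00101000 ^ 00000100 = 00101100
10100001 ^ 01110110 = 11010111
00000011 ^ 11100011 = 11100000
10011001 ^ 01010100 = 11001101
10001001 ^ 11001101 = 01000100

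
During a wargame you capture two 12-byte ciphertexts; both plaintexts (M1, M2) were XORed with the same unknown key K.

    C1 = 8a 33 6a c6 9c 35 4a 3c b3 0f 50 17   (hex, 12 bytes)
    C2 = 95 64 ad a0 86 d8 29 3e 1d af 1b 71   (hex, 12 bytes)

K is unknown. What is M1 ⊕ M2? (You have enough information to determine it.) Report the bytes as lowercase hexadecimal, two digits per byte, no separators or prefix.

1f57c7661aed6302aea04b66

C1 ⊕ C2 = (M1 ⊕ K) ⊕ (M2 ⊕ K) = M1 ⊕ M2 — the shared key cancels under XOR.
byte 0: 8a xor 95 = 1f
byte 1: 33 xor 64 = 57
byte 2: 6a xor ad = c7
byte 3: c6 xor a0 = 66
byte 4: 9c xor 86 = 1a
byte 5: 35 xor d8 = ed
byte 6: 4a xor 29 = 63
byte 7: 3c xor 3e = 02
byte 8: b3 xor 1d = ae
byte 9: 0f xor af = a0
byte 10: 50 xor 1b = 4b
byte 11: 17 xor 71 = 66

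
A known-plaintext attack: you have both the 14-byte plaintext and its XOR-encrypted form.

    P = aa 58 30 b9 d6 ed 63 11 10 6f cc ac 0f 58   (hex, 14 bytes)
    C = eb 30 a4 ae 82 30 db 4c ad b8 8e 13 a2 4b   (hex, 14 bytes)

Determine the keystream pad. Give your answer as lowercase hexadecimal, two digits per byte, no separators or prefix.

Since C = P ⊕ pad, XORing both sides with P gives pad = P ⊕ C.
aa xor eb = 41
58 xor 30 = 68
30 xor a4 = 94
b9 xor ae = 17
d6 xor 82 = 54
ed xor 30 = dd
63 xor db = b8
11 xor 4c = 5d
10 xor ad = bd
6f xor b8 = d7
cc xor 8e = 42
ac xor 13 = bf
0f xor a2 = ad
58 xor 4b = 13

4168941754ddb85dbdd742bfad13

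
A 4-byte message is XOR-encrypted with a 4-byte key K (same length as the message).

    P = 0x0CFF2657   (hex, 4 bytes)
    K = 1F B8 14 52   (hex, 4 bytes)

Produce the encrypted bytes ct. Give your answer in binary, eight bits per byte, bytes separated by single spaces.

XOR is its own inverse, so applying the key byte-wise gives the result directly.
byte 0: 0c ^ 1f = 13
byte 1: ff ^ b8 = 47
byte 2: 26 ^ 14 = 32
byte 3: 57 ^ 52 = 05

00010011 01000111 00110010 00000101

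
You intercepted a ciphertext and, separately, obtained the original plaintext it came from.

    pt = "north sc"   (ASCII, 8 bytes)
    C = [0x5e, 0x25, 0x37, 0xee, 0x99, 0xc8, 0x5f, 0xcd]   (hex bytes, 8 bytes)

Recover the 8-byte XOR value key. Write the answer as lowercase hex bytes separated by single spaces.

30 4a 45 9a f1 e8 2c ae

Since C = pt ⊕ key, XORing both sides with pt gives key = pt ⊕ C.
byte 0: 6e ⊕ 5e = 30
byte 1: 6f ⊕ 25 = 4a
byte 2: 72 ⊕ 37 = 45
byte 3: 74 ⊕ ee = 9a
byte 4: 68 ⊕ 99 = f1
byte 5: 20 ⊕ c8 = e8
byte 6: 73 ⊕ 5f = 2c
byte 7: 63 ⊕ cd = ae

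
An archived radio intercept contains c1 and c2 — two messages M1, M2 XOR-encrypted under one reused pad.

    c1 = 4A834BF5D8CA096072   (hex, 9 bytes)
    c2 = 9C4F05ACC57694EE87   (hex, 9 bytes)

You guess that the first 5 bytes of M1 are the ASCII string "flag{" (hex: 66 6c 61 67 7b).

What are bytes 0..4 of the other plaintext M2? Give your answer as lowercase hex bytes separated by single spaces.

First, c1 ⊕ c2 = (M1 ⊕ K) ⊕ (M2 ⊕ K) = M1 ⊕ M2, so the key drops out. Then M2 = (M1 ⊕ M2) ⊕ M1 over the first 5 bytes.
byte 0: (4a ^ 9c) ^ 66 = d6 ^ 66 = b0
byte 1: (83 ^ 4f) ^ 6c = cc ^ 6c = a0
byte 2: (4b ^ 05) ^ 61 = 4e ^ 61 = 2f
byte 3: (f5 ^ ac) ^ 67 = 59 ^ 67 = 3e
byte 4: (d8 ^ c5) ^ 7b = 1d ^ 7b = 66

b0 a0 2f 3e 66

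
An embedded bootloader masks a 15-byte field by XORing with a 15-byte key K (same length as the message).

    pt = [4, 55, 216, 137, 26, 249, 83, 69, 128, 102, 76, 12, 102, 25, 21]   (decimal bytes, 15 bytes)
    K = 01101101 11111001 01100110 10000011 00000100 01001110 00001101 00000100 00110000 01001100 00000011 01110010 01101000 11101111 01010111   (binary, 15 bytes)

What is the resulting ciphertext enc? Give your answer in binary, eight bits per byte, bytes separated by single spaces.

byte 0:   4 XOR 109 = 105
byte 1:  55 XOR 249 = 206
byte 2: 216 XOR 102 = 190
byte 3: 137 XOR 131 =  10
byte 4:  26 XOR   4 =  30
byte 5: 249 XOR  78 = 183
byte 6:  83 XOR  13 =  94
byte 7:  69 XOR   4 =  65
byte 8: 128 XOR  48 = 176
byte 9: 102 XOR  76 =  42
byte 10:  76 XOR   3 =  79
byte 11:  12 XOR 114 = 126
byte 12: 102 XOR 104 =  14
byte 13:  25 XOR 239 = 246
byte 14:  21 XOR  87 =  66

01101001 11001110 10111110 00001010 00011110 10110111 01011110 01000001 10110000 00101010 01001111 01111110 00001110 11110110 01000010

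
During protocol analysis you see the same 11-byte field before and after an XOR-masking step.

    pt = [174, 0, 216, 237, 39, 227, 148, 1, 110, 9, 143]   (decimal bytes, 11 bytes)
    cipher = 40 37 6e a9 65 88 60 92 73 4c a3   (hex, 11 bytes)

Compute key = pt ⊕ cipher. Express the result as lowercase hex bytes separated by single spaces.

Since cipher = pt ⊕ key, XORing both sides with pt gives key = pt ⊕ cipher.
ae ⊕ 40 = ee
00 ⊕ 37 = 37
d8 ⊕ 6e = b6
ed ⊕ a9 = 44
27 ⊕ 65 = 42
e3 ⊕ 88 = 6b
94 ⊕ 60 = f4
01 ⊕ 92 = 93
6e ⊕ 73 = 1d
09 ⊕ 4c = 45
8f ⊕ a3 = 2c

ee 37 b6 44 42 6b f4 93 1d 45 2c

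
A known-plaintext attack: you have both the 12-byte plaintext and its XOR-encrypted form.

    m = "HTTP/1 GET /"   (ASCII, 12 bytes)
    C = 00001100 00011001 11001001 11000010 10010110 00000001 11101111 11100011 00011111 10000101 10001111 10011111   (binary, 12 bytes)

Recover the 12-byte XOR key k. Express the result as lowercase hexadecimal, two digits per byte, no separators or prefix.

444d9d92b930cfa45ad1afb0

Since C = m ⊕ k, XORing both sides with m gives k = m ⊕ C.
byte 0: 48 ⊕ 0c = 44
byte 1: 54 ⊕ 19 = 4d
byte 2: 54 ⊕ c9 = 9d
byte 3: 50 ⊕ c2 = 92
byte 4: 2f ⊕ 96 = b9
byte 5: 31 ⊕ 01 = 30
byte 6: 20 ⊕ ef = cf
byte 7: 47 ⊕ e3 = a4
byte 8: 45 ⊕ 1f = 5a
byte 9: 54 ⊕ 85 = d1
byte 10: 20 ⊕ 8f = af
byte 11: 2f ⊕ 9f = b0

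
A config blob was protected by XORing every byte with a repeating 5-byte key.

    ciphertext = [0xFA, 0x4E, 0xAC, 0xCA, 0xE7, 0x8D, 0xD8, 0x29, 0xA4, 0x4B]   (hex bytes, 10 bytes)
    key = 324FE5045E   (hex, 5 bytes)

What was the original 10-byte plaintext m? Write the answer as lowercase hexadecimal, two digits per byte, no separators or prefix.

c80149ceb9bf97cca015

The 5-byte key repeats, so the effective keystream is 32 4f e5 04 5e 32 4f e5 04 5e.
byte 0: fa XOR 32 = c8
byte 1: 4e XOR 4f = 01
byte 2: ac XOR e5 = 49
byte 3: ca XOR 04 = ce
byte 4: e7 XOR 5e = b9
byte 5: 8d XOR 32 = bf
byte 6: d8 XOR 4f = 97
byte 7: 29 XOR e5 = cc
byte 8: a4 XOR 04 = a0
byte 9: 4b XOR 5e = 15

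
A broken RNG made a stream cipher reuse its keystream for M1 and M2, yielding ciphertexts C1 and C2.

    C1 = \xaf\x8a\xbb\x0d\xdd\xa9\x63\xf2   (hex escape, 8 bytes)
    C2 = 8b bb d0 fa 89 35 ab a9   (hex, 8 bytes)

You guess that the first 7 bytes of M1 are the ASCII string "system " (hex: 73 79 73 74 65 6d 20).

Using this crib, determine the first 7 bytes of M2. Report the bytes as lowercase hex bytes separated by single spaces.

57 48 18 83 31 f1 e8

First, C1 ⊕ C2 = (M1 ⊕ K) ⊕ (M2 ⊕ K) = M1 ⊕ M2, so the key drops out. Then M2 = (M1 ⊕ M2) ⊕ M1 over the first 7 bytes.
byte 0: (af XOR 8b) XOR 73 = 24 XOR 73 = 57
byte 1: (8a XOR bb) XOR 79 = 31 XOR 79 = 48
byte 2: (bb XOR d0) XOR 73 = 6b XOR 73 = 18
byte 3: (0d XOR fa) XOR 74 = f7 XOR 74 = 83
byte 4: (dd XOR 89) XOR 65 = 54 XOR 65 = 31
byte 5: (a9 XOR 35) XOR 6d = 9c XOR 6d = f1
byte 6: (63 XOR ab) XOR 20 = c8 XOR 20 = e8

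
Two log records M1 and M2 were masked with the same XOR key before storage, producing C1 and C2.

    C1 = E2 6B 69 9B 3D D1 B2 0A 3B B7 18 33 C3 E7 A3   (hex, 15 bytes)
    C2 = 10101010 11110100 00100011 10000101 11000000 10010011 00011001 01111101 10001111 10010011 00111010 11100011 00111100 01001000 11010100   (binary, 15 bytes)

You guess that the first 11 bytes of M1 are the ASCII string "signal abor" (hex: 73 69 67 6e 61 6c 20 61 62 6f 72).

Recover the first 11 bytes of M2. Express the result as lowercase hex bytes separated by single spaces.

3b f6 2d 70 9c 2e 8b 16 d6 4b 50

First, C1 ⊕ C2 = (M1 ⊕ K) ⊕ (M2 ⊕ K) = M1 ⊕ M2, so the key drops out. Then M2 = (M1 ⊕ M2) ⊕ M1 over the first 11 bytes.
byte 0: (e2 xor aa) xor 73 = 48 xor 73 = 3b
byte 1: (6b xor f4) xor 69 = 9f xor 69 = f6
byte 2: (69 xor 23) xor 67 = 4a xor 67 = 2d
byte 3: (9b xor 85) xor 6e = 1e xor 6e = 70
byte 4: (3d xor c0) xor 61 = fd xor 61 = 9c
byte 5: (d1 xor 93) xor 6c = 42 xor 6c = 2e
byte 6: (b2 xor 19) xor 20 = ab xor 20 = 8b
byte 7: (0a xor 7d) xor 61 = 77 xor 61 = 16
byte 8: (3b xor 8f) xor 62 = b4 xor 62 = d6
byte 9: (b7 xor 93) xor 6f = 24 xor 6f = 4b
byte 10: (18 xor 3a) xor 72 = 22 xor 72 = 50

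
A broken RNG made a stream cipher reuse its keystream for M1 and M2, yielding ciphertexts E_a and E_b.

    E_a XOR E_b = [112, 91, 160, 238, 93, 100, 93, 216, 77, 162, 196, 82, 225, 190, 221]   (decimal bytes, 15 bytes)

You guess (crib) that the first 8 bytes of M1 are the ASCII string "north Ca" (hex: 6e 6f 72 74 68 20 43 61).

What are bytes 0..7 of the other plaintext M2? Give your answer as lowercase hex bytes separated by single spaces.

1e 34 d2 9a 35 44 1e b9

Since E_a ⊕ E_b = M1 ⊕ M2, XORing with the guessed M1 bytes yields the corresponding M2 bytes: M2 = (E_a ⊕ E_b) ⊕ M1.
112 ⊕ 110 =  30
 91 ⊕ 111 =  52
160 ⊕ 114 = 210
238 ⊕ 116 = 154
 93 ⊕ 104 =  53
100 ⊕  32 =  68
 93 ⊕  67 =  30
216 ⊕  97 = 185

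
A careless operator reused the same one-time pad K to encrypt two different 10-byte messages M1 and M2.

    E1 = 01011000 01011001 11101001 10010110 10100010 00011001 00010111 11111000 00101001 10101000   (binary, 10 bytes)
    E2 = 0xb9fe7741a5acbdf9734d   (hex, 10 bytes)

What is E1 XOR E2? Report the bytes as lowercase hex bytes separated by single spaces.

E1 ⊕ E2 = (M1 ⊕ K) ⊕ (M2 ⊕ K) = M1 ⊕ M2 — the shared key cancels under XOR.
byte 0:  88 ^ 185 = 225
byte 1:  89 ^ 254 = 167
byte 2: 233 ^ 119 = 158
byte 3: 150 ^  65 = 215
byte 4: 162 ^ 165 =   7
byte 5:  25 ^ 172 = 181
byte 6:  23 ^ 189 = 170
byte 7: 248 ^ 249 =   1
byte 8:  41 ^ 115 =  90
byte 9: 168 ^  77 = 229

e1 a7 9e d7 07 b5 aa 01 5a e5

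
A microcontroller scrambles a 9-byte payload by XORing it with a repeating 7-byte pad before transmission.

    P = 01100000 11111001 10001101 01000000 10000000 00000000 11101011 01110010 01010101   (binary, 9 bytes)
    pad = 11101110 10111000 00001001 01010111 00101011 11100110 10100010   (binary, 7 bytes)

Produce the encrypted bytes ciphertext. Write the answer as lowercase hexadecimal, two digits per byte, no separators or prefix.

The 7-byte key repeats, so the effective keystream is ee b8 09 57 2b e6 a2 ee b8.
byte 0: 60 ^ ee = 8e
byte 1: f9 ^ b8 = 41
byte 2: 8d ^ 09 = 84
byte 3: 40 ^ 57 = 17
byte 4: 80 ^ 2b = ab
byte 5: 00 ^ e6 = e6
byte 6: eb ^ a2 = 49
byte 7: 72 ^ ee = 9c
byte 8: 55 ^ b8 = ed

8e418417abe6499ced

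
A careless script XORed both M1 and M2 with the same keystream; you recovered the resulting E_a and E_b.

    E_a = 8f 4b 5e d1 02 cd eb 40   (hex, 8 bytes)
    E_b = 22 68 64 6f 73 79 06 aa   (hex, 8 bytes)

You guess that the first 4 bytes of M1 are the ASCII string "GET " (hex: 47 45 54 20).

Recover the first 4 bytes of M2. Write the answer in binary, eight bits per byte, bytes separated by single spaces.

First, E_a ⊕ E_b = (M1 ⊕ K) ⊕ (M2 ⊕ K) = M1 ⊕ M2, so the key drops out. Then M2 = (M1 ⊕ M2) ⊕ M1 over the first 4 bytes.
byte 0: (8f XOR 22) XOR 47 = ad XOR 47 = ea
byte 1: (4b XOR 68) XOR 45 = 23 XOR 45 = 66
byte 2: (5e XOR 64) XOR 54 = 3a XOR 54 = 6e
byte 3: (d1 XOR 6f) XOR 20 = be XOR 20 = 9e

11101010 01100110 01101110 10011110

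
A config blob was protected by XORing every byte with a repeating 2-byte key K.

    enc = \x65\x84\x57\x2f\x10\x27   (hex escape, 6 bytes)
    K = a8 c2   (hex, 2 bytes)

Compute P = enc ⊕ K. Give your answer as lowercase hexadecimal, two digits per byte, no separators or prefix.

The 2-byte key repeats, so the effective keystream is a8 c2 a8 c2 a8 c2.
byte 0: 01100101 xor 10101000 = 11001101
byte 1: 10000100 xor 11000010 = 01000110
byte 2: 01010111 xor 10101000 = 11111111
byte 3: 00101111 xor 11000010 = 11101101
byte 4: 00010000 xor 10101000 = 10111000
byte 5: 00100111 xor 11000010 = 11100101

cd46ffedb8e5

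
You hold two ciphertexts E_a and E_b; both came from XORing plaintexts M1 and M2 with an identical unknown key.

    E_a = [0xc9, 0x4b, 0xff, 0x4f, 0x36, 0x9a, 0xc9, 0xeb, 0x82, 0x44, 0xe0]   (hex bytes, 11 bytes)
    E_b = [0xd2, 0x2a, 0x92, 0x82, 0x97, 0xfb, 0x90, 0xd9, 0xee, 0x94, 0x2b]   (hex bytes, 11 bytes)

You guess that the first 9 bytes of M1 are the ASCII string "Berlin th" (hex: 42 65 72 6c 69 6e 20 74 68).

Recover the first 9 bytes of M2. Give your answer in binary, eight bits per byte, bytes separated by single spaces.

First, E_a ⊕ E_b = (M1 ⊕ K) ⊕ (M2 ⊕ K) = M1 ⊕ M2, so the key drops out. Then M2 = (M1 ⊕ M2) ⊕ M1 over the first 9 bytes.
byte 0: (c9 ^ d2) ^ 42 = 1b ^ 42 = 59
byte 1: (4b ^ 2a) ^ 65 = 61 ^ 65 = 04
byte 2: (ff ^ 92) ^ 72 = 6d ^ 72 = 1f
byte 3: (4f ^ 82) ^ 6c = cd ^ 6c = a1
byte 4: (36 ^ 97) ^ 69 = a1 ^ 69 = c8
byte 5: (9a ^ fb) ^ 6e = 61 ^ 6e = 0f
byte 6: (c9 ^ 90) ^ 20 = 59 ^ 20 = 79
byte 7: (eb ^ d9) ^ 74 = 32 ^ 74 = 46
byte 8: (82 ^ ee) ^ 68 = 6c ^ 68 = 04

01011001 00000100 00011111 10100001 11001000 00001111 01111001 01000110 00000100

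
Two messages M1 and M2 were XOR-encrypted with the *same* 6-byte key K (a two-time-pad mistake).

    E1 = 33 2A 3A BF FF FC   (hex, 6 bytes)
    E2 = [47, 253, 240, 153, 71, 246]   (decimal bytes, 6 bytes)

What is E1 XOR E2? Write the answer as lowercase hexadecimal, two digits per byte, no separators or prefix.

E1 ⊕ E2 = (M1 ⊕ K) ⊕ (M2 ⊕ K) = M1 ⊕ M2 — the shared key cancels under XOR.
33 XOR 2f = 1c
2a XOR fd = d7
3a XOR f0 = ca
bf XOR 99 = 26
ff XOR 47 = b8
fc XOR f6 = 0a

1cd7ca26b80a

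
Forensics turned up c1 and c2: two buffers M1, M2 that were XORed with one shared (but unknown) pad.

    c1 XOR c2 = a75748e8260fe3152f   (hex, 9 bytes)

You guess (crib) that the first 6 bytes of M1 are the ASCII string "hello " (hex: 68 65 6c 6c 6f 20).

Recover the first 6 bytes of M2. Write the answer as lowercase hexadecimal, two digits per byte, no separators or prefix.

Since c1 ⊕ c2 = M1 ⊕ M2, XORing with the guessed M1 bytes yields the corresponding M2 bytes: M2 = (c1 ⊕ c2) ⊕ M1.
a7 XOR 68 = cf
57 XOR 65 = 32
48 XOR 6c = 24
e8 XOR 6c = 84
26 XOR 6f = 49
0f XOR 20 = 2f

cf322484492f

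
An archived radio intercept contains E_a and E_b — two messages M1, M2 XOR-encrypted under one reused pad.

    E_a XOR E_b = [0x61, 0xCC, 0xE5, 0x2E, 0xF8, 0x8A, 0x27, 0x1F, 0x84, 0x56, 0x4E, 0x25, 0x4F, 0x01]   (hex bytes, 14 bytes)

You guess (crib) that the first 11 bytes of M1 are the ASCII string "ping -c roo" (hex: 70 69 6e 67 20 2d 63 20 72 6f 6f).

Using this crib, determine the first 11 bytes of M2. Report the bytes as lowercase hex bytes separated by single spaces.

11 a5 8b 49 d8 a7 44 3f f6 39 21

Since E_a ⊕ E_b = M1 ⊕ M2, XORing with the guessed M1 bytes yields the corresponding M2 bytes: M2 = (E_a ⊕ E_b) ⊕ M1.
01100001 ⊕ 01110000 = 00010001
11001100 ⊕ 01101001 = 10100101
11100101 ⊕ 01101110 = 10001011
00101110 ⊕ 01100111 = 01001001
11111000 ⊕ 00100000 = 11011000
10001010 ⊕ 00101101 = 10100111
00100111 ⊕ 01100011 = 01000100
00011111 ⊕ 00100000 = 00111111
10000100 ⊕ 01110010 = 11110110
01010110 ⊕ 01101111 = 00111001
01001110 ⊕ 01101111 = 00100001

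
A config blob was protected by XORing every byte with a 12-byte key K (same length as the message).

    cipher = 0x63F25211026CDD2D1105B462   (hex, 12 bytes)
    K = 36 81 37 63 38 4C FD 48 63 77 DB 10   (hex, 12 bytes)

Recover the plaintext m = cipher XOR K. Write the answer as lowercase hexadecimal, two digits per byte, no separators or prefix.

63 ⊕ 36 = 55
f2 ⊕ 81 = 73
52 ⊕ 37 = 65
11 ⊕ 63 = 72
02 ⊕ 38 = 3a
6c ⊕ 4c = 20
dd ⊕ fd = 20
2d ⊕ 48 = 65
11 ⊕ 63 = 72
05 ⊕ 77 = 72
b4 ⊕ db = 6f
62 ⊕ 10 = 72

557365723a20206572726f72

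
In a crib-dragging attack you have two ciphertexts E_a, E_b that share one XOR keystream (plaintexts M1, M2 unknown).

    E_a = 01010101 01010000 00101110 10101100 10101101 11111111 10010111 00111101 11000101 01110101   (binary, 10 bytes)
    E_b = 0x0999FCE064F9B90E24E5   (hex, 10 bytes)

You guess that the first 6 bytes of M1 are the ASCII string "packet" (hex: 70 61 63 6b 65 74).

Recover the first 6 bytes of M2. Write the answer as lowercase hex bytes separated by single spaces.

First, E_a ⊕ E_b = (M1 ⊕ K) ⊕ (M2 ⊕ K) = M1 ⊕ M2, so the key drops out. Then M2 = (M1 ⊕ M2) ⊕ M1 over the first 6 bytes.
byte 0: (55 ⊕ 09) ⊕ 70 = 5c ⊕ 70 = 2c
byte 1: (50 ⊕ 99) ⊕ 61 = c9 ⊕ 61 = a8
byte 2: (2e ⊕ fc) ⊕ 63 = d2 ⊕ 63 = b1
byte 3: (ac ⊕ e0) ⊕ 6b = 4c ⊕ 6b = 27
byte 4: (ad ⊕ 64) ⊕ 65 = c9 ⊕ 65 = ac
byte 5: (ff ⊕ f9) ⊕ 74 = 06 ⊕ 74 = 72

2c a8 b1 27 ac 72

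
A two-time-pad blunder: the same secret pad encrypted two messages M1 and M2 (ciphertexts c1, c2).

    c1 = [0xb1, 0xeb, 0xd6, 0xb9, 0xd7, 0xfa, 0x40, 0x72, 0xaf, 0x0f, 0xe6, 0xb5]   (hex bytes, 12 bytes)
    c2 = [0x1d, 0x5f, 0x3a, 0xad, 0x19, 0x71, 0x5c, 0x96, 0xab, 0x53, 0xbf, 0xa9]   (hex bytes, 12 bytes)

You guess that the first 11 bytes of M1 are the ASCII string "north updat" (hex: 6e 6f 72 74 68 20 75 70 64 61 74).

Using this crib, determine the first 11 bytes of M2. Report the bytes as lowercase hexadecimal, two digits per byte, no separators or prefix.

c2db9e60a6ab6994603d2d

First, c1 ⊕ c2 = (M1 ⊕ K) ⊕ (M2 ⊕ K) = M1 ⊕ M2, so the key drops out. Then M2 = (M1 ⊕ M2) ⊕ M1 over the first 11 bytes.
byte 0: (b1 ^ 1d) ^ 6e = ac ^ 6e = c2
byte 1: (eb ^ 5f) ^ 6f = b4 ^ 6f = db
byte 2: (d6 ^ 3a) ^ 72 = ec ^ 72 = 9e
byte 3: (b9 ^ ad) ^ 74 = 14 ^ 74 = 60
byte 4: (d7 ^ 19) ^ 68 = ce ^ 68 = a6
byte 5: (fa ^ 71) ^ 20 = 8b ^ 20 = ab
byte 6: (40 ^ 5c) ^ 75 = 1c ^ 75 = 69
byte 7: (72 ^ 96) ^ 70 = e4 ^ 70 = 94
byte 8: (af ^ ab) ^ 64 = 04 ^ 64 = 60
byte 9: (0f ^ 53) ^ 61 = 5c ^ 61 = 3d
byte 10: (e6 ^ bf) ^ 74 = 59 ^ 74 = 2d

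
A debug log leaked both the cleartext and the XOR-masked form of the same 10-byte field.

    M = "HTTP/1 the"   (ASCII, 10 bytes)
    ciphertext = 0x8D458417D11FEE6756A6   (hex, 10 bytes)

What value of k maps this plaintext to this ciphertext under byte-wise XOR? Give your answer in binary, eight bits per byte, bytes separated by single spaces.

11000101 00010001 11010000 01000111 11111110 00101110 11001110 00010011 00111110 11000011

Since ciphertext = M ⊕ k, XORing both sides with M gives k = M ⊕ ciphertext.
byte 0: 48 XOR 8d = c5
byte 1: 54 XOR 45 = 11
byte 2: 54 XOR 84 = d0
byte 3: 50 XOR 17 = 47
byte 4: 2f XOR d1 = fe
byte 5: 31 XOR 1f = 2e
byte 6: 20 XOR ee = ce
byte 7: 74 XOR 67 = 13
byte 8: 68 XOR 56 = 3e
byte 9: 65 XOR a6 = c3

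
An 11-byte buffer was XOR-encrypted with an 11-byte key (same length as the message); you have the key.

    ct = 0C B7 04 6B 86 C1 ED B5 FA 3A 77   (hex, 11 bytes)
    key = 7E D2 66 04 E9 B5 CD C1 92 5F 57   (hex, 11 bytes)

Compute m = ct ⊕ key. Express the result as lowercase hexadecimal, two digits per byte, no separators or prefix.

00001100 ⊕ 01111110 = 01110010
10110111 ⊕ 11010010 = 01100101
00000100 ⊕ 01100110 = 01100010
01101011 ⊕ 00000100 = 01101111
10000110 ⊕ 11101001 = 01101111
11000001 ⊕ 10110101 = 01110100
11101101 ⊕ 11001101 = 00100000
10110101 ⊕ 11000001 = 01110100
11111010 ⊕ 10010010 = 01101000
00111010 ⊕ 01011111 = 01100101
01110111 ⊕ 01010111 = 00100000

7265626f6f742074686520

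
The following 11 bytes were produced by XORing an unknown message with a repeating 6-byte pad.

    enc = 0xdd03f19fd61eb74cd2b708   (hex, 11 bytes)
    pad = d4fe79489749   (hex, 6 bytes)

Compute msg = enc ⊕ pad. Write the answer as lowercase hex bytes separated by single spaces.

The 6-byte key repeats, so the effective keystream is d4 fe 79 48 97 49 d4 fe 79 48 97.
byte 0: dd ^ d4 = 09
byte 1: 03 ^ fe = fd
byte 2: f1 ^ 79 = 88
byte 3: 9f ^ 48 = d7
byte 4: d6 ^ 97 = 41
byte 5: 1e ^ 49 = 57
byte 6: b7 ^ d4 = 63
byte 7: 4c ^ fe = b2
byte 8: d2 ^ 79 = ab
byte 9: b7 ^ 48 = ff
byte 10: 08 ^ 97 = 9f

09 fd 88 d7 41 57 63 b2 ab ff 9f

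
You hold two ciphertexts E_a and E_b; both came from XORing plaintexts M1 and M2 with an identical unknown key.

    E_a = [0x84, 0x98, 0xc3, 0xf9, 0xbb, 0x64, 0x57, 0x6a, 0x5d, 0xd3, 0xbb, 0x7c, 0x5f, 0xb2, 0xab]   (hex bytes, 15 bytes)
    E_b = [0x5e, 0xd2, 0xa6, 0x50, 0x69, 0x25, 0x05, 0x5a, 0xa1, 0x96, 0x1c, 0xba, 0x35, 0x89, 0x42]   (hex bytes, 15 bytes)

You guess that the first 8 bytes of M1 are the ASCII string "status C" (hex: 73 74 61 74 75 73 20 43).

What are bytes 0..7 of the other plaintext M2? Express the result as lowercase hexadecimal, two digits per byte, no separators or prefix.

a93e04dda7327273

First, E_a ⊕ E_b = (M1 ⊕ K) ⊕ (M2 ⊕ K) = M1 ⊕ M2, so the key drops out. Then M2 = (M1 ⊕ M2) ⊕ M1 over the first 8 bytes.
byte 0: (84 ^ 5e) ^ 73 = da ^ 73 = a9
byte 1: (98 ^ d2) ^ 74 = 4a ^ 74 = 3e
byte 2: (c3 ^ a6) ^ 61 = 65 ^ 61 = 04
byte 3: (f9 ^ 50) ^ 74 = a9 ^ 74 = dd
byte 4: (bb ^ 69) ^ 75 = d2 ^ 75 = a7
byte 5: (64 ^ 25) ^ 73 = 41 ^ 73 = 32
byte 6: (57 ^ 05) ^ 20 = 52 ^ 20 = 72
byte 7: (6a ^ 5a) ^ 43 = 30 ^ 43 = 73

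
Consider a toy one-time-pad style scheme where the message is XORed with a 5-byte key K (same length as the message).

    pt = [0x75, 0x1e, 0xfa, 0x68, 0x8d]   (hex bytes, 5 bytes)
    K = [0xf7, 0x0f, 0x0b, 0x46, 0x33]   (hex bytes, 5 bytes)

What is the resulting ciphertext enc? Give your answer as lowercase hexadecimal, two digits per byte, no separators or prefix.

8211f12ebe

XOR is its own inverse, so applying the key byte-wise gives the result directly.
01110101 xor 11110111 = 10000010
00011110 xor 00001111 = 00010001
11111010 xor 00001011 = 11110001
01101000 xor 01000110 = 00101110
10001101 xor 00110011 = 10111110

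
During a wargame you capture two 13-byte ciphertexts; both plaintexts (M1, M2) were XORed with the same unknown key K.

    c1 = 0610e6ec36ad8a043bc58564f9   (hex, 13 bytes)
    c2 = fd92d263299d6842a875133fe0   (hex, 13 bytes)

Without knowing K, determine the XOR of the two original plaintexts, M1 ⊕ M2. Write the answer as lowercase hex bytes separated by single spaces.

fb 82 34 8f 1f 30 e2 46 93 b0 96 5b 19

c1 ⊕ c2 = (M1 ⊕ K) ⊕ (M2 ⊕ K) = M1 ⊕ M2 — the shared key cancels under XOR.
06 XOR fd = fb
10 XOR 92 = 82
e6 XOR d2 = 34
ec XOR 63 = 8f
36 XOR 29 = 1f
ad XOR 9d = 30
8a XOR 68 = e2
04 XOR 42 = 46
3b XOR a8 = 93
c5 XOR 75 = b0
85 XOR 13 = 96
64 XOR 3f = 5b
f9 XOR e0 = 19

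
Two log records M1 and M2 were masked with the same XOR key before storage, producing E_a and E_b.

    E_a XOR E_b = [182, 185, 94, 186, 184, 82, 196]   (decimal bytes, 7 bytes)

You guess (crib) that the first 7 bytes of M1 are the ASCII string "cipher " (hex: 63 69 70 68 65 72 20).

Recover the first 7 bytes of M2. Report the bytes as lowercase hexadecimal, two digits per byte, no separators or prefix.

Since E_a ⊕ E_b = M1 ⊕ M2, XORing with the guessed M1 bytes yields the corresponding M2 bytes: M2 = (E_a ⊕ E_b) ⊕ M1.
b6 xor 63 = d5
b9 xor 69 = d0
5e xor 70 = 2e
ba xor 68 = d2
b8 xor 65 = dd
52 xor 72 = 20
c4 xor 20 = e4

d5d02ed2dd20e4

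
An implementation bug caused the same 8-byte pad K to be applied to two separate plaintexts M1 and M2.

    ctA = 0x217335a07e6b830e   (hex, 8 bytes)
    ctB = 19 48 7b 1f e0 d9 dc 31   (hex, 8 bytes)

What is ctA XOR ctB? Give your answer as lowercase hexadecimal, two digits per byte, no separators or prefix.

383b4ebf9eb25f3f

ctA ⊕ ctB = (M1 ⊕ K) ⊕ (M2 ⊕ K) = M1 ⊕ M2 — the shared key cancels under XOR.
00100001 ⊕ 00011001 = 00111000
01110011 ⊕ 01001000 = 00111011
00110101 ⊕ 01111011 = 01001110
10100000 ⊕ 00011111 = 10111111
01111110 ⊕ 11100000 = 10011110
01101011 ⊕ 11011001 = 10110010
10000011 ⊕ 11011100 = 01011111
00001110 ⊕ 00110001 = 00111111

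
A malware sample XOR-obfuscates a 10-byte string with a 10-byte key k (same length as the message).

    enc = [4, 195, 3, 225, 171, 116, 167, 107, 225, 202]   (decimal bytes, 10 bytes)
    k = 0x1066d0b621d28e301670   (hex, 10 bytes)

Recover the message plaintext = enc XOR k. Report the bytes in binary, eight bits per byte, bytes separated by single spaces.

  4 ⊕  16 =  20
195 ⊕ 102 = 165
  3 ⊕ 208 = 211
225 ⊕ 182 =  87
171 ⊕  33 = 138
116 ⊕ 210 = 166
167 ⊕ 142 =  41
107 ⊕  48 =  91
225 ⊕  22 = 247
202 ⊕ 112 = 186

00010100 10100101 11010011 01010111 10001010 10100110 00101001 01011011 11110111 10111010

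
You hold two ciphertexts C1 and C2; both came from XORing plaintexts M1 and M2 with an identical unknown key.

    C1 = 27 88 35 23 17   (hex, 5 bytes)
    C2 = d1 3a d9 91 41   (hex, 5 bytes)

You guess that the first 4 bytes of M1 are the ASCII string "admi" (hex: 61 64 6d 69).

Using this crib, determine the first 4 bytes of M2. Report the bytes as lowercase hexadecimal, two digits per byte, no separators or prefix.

First, C1 ⊕ C2 = (M1 ⊕ K) ⊕ (M2 ⊕ K) = M1 ⊕ M2, so the key drops out. Then M2 = (M1 ⊕ M2) ⊕ M1 over the first 4 bytes.
byte 0: (27 ^ d1) ^ 61 = f6 ^ 61 = 97
byte 1: (88 ^ 3a) ^ 64 = b2 ^ 64 = d6
byte 2: (35 ^ d9) ^ 6d = ec ^ 6d = 81
byte 3: (23 ^ 91) ^ 69 = b2 ^ 69 = db

97d681db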